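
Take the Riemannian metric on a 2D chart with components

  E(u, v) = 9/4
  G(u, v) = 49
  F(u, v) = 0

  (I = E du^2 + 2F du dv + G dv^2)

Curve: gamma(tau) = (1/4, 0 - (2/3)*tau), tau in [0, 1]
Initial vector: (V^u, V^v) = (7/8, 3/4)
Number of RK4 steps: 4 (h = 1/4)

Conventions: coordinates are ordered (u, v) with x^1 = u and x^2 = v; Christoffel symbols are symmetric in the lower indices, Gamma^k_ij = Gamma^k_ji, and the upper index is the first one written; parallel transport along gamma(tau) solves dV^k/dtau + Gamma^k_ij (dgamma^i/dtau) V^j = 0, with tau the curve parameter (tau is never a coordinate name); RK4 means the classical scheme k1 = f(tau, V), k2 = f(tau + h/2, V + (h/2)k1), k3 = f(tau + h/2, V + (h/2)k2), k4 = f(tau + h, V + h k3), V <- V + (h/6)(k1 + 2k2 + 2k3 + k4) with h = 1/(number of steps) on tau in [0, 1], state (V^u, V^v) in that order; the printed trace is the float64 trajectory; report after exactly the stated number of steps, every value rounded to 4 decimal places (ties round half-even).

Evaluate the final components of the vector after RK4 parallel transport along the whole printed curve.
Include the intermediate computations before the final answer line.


gamma'(tau) = (0, -2/3); f(tau, V)^k = -Gamma^k_ij(gamma(tau)) gamma'^i(tau) V^j; h = 1/4; intermediate values shown to 6 dp
curve data and Christoffel symbols at the stage parameters:
  tau = 0.000000: gamma = (0.250000, 0.000000), gamma' = (0.000000, -0.666667); Gamma_uuu = 0.000000, Gamma_uuv = 0.000000, Gamma_uvv = 0.000000, Gamma_vuu = 0.000000, Gamma_vuv = 0.000000, Gamma_vvv = 0.000000
  tau = 0.125000: gamma = (0.250000, -0.083333), gamma' = (0.000000, -0.666667); Gamma_uuu = 0.000000, Gamma_uuv = 0.000000, Gamma_uvv = 0.000000, Gamma_vuu = 0.000000, Gamma_vuv = 0.000000, Gamma_vvv = 0.000000
  tau = 0.250000: gamma = (0.250000, -0.166667), gamma' = (0.000000, -0.666667); Gamma_uuu = 0.000000, Gamma_uuv = 0.000000, Gamma_uvv = 0.000000, Gamma_vuu = 0.000000, Gamma_vuv = 0.000000, Gamma_vvv = 0.000000
  tau = 0.375000: gamma = (0.250000, -0.250000), gamma' = (0.000000, -0.666667); Gamma_uuu = 0.000000, Gamma_uuv = 0.000000, Gamma_uvv = 0.000000, Gamma_vuu = 0.000000, Gamma_vuv = 0.000000, Gamma_vvv = 0.000000
  tau = 0.500000: gamma = (0.250000, -0.333333), gamma' = (0.000000, -0.666667); Gamma_uuu = 0.000000, Gamma_uuv = 0.000000, Gamma_uvv = 0.000000, Gamma_vuu = 0.000000, Gamma_vuv = 0.000000, Gamma_vvv = 0.000000
  tau = 0.625000: gamma = (0.250000, -0.416667), gamma' = (0.000000, -0.666667); Gamma_uuu = 0.000000, Gamma_uuv = 0.000000, Gamma_uvv = 0.000000, Gamma_vuu = 0.000000, Gamma_vuv = 0.000000, Gamma_vvv = 0.000000
  tau = 0.750000: gamma = (0.250000, -0.500000), gamma' = (0.000000, -0.666667); Gamma_uuu = 0.000000, Gamma_uuv = 0.000000, Gamma_uvv = 0.000000, Gamma_vuu = 0.000000, Gamma_vuv = 0.000000, Gamma_vvv = 0.000000
  tau = 0.875000: gamma = (0.250000, -0.583333), gamma' = (0.000000, -0.666667); Gamma_uuu = 0.000000, Gamma_uuv = 0.000000, Gamma_uvv = 0.000000, Gamma_vuu = 0.000000, Gamma_vuv = 0.000000, Gamma_vvv = 0.000000
  tau = 1.000000: gamma = (0.250000, -0.666667), gamma' = (0.000000, -0.666667); Gamma_uuu = 0.000000, Gamma_uuv = 0.000000, Gamma_uvv = 0.000000, Gamma_vuu = 0.000000, Gamma_vuv = 0.000000, Gamma_vvv = 0.000000
step 0: V^u = 0.8750, V^v = 0.7500
step 1: k1 = (0.000000, 0.000000), k2 = (0.000000, 0.000000), k3 = (0.000000, 0.000000), k4 = (0.000000, 0.000000); V <- V + (h/6)(k1 + 2k2 + 2k3 + k4): V^u = 0.8750, V^v = 0.7500
step 2: k1 = (0.000000, 0.000000), k2 = (0.000000, 0.000000), k3 = (0.000000, 0.000000), k4 = (0.000000, 0.000000); V <- V + (h/6)(k1 + 2k2 + 2k3 + k4): V^u = 0.8750, V^v = 0.7500
step 3: k1 = (0.000000, 0.000000), k2 = (0.000000, 0.000000), k3 = (0.000000, 0.000000), k4 = (0.000000, 0.000000); V <- V + (h/6)(k1 + 2k2 + 2k3 + k4): V^u = 0.8750, V^v = 0.7500
step 4: k1 = (0.000000, 0.000000), k2 = (0.000000, 0.000000), k3 = (0.000000, 0.000000), k4 = (0.000000, 0.000000); V <- V + (h/6)(k1 + 2k2 + 2k3 + k4): V^u = 0.8750, V^v = 0.7500

Answer: V^u = 0.8750, V^v = 0.7500


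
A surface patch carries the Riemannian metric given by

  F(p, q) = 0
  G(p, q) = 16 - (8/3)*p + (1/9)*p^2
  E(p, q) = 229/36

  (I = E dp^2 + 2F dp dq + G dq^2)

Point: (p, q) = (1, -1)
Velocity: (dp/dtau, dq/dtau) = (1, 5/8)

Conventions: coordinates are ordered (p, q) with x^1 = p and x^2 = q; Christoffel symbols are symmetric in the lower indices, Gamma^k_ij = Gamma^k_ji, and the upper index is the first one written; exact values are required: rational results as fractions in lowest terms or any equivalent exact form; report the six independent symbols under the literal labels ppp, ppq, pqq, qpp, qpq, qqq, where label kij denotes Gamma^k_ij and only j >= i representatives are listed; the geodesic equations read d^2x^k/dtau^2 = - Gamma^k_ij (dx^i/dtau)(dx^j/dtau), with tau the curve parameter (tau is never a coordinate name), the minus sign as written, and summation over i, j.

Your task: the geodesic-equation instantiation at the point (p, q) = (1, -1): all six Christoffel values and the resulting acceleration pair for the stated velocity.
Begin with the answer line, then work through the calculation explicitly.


Answer: Gamma_ppp = 0, Gamma_ppq = 0, Gamma_pqq = 44/229, Gamma_qpp = 0, Gamma_qpq = -1/11, Gamma_qqq = 0; accelerations (d^2p/dtau^2, d^2q/dtau^2) = (-275/3664, 5/44)

E = 229/36, F = 0, G = 121/9 at the point
E_p = 0, E_q = 0, F_p = 0, F_q = 0, G_p = -22/9, G_q = 0
EG - F^2 = 27709/324;  g^inv = (324/27709) * [[121/9, 0], [0, 229/36]]
first-kind symbols [ij,l] = (1/2)(d_i g_jl + d_j g_il - d_l g_ij): [pp,p] = E_p/2 = 0, [pp,q] = F_p - E_q/2 = 0, [pq,p] = E_q/2 = 0, [pq,q] = G_p/2 = -11/9, [qq,p] = F_q - G_p/2 = 11/9, [qq,q] = G_q/2 = 0
Gamma^p_ij = (G*[ij,p] - F*[ij,q])/(EG - F^2), Gamma^q_ij = (E*[ij,q] - F*[ij,p])/(EG - F^2)
Gamma_ppp = 0, Gamma_ppq = 0, Gamma_pqq = 44/229, Gamma_qpp = 0, Gamma_qpq = -1/11, Gamma_qqq = 0
d^2p/dtau^2 = -(Gamma_ppp*(1)^2 + 2*Gamma_ppq*(1)*(5/8) + Gamma_pqq*(5/8)^2) = -275/3664
d^2q/dtau^2 = -(Gamma_qpp*(1)^2 + 2*Gamma_qpq*(1)*(5/8) + Gamma_qqq*(5/8)^2) = 5/44


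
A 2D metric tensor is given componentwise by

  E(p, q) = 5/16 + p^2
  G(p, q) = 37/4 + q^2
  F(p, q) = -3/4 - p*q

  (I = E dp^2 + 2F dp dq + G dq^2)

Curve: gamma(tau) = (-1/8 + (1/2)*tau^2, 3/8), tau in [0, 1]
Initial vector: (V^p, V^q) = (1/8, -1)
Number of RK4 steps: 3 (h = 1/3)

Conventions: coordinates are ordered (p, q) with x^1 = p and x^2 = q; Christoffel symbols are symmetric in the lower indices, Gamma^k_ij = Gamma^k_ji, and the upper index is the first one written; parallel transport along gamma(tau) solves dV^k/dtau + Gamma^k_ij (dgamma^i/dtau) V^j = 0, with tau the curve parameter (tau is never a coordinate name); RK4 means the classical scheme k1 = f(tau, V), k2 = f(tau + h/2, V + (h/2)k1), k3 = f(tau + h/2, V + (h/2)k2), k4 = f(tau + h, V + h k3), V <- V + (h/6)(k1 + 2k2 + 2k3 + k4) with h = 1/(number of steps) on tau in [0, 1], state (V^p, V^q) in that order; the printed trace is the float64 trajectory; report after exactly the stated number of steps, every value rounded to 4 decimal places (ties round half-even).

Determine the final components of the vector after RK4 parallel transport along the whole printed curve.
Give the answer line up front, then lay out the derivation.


Answer: V^p = 0.1081, V^q = -0.9991

gamma'(tau) = (tau, 0); f(tau, V)^k = -Gamma^k_ij(gamma(tau)) gamma'^i(tau) V^j; h = 1/3; intermediate values shown to 6 dp
curve data and Christoffel symbols at the stage parameters:
  tau = 0.000000: gamma = (-0.125000, 0.375000), gamma' = (0.000000, 0.000000); Gamma_ppp = -0.555681, Gamma_ppq = 0.000000, Gamma_pqq = 0.555681, Gamma_qpp = -0.081540, Gamma_qpq = 0.000000, Gamma_qqq = 0.081540
  tau = 0.166667: gamma = (-0.111111, 0.375000), gamma' = (0.166667, 0.000000); Gamma_ppp = -0.513592, Gamma_ppq = 0.000000, Gamma_pqq = 0.513592, Gamma_qpp = -0.078674, Gamma_qpq = 0.000000, Gamma_qqq = 0.078674
  tau = 0.333333: gamma = (-0.069444, 0.375000), gamma' = (0.333333, 0.000000); Gamma_ppp = -0.376103, Gamma_ppq = 0.000000, Gamma_pqq = 0.376103, Gamma_qpp = -0.068929, Gamma_qpq = 0.000000, Gamma_qqq = 0.068929
  tau = 0.500000: gamma = (0.000000, 0.375000), gamma' = (0.500000, 0.000000); Gamma_ppp = -0.118567, Gamma_ppq = 0.000000, Gamma_pqq = 0.118567, Gamma_qpp = -0.049403, Gamma_qpq = 0.000000, Gamma_qqq = 0.049403
  tau = 0.666667: gamma = (0.097222, 0.375000), gamma' = (0.666667, 0.000000); Gamma_ppp = 0.257007, Gamma_ppq = 0.000000, Gamma_pqq = -0.257007, Gamma_qpp = -0.018409, Gamma_qpq = 0.000000, Gamma_qqq = 0.018409
  tau = 0.833333: gamma = (0.222222, 0.375000), gamma' = (0.833333, 0.000000); Gamma_ppp = 0.656212, Gamma_ppq = 0.000000, Gamma_pqq = -0.656212, Gamma_qpp = 0.018299, Gamma_qpq = 0.000000, Gamma_qqq = -0.018299
  tau = 1.000000: gamma = (0.375000, 0.375000), gamma' = (1.000000, 0.000000); Gamma_ppp = 0.920733, Gamma_ppq = 0.000000, Gamma_pqq = -0.920733, Gamma_qpp = 0.047391, Gamma_qpq = 0.000000, Gamma_qqq = -0.047391
step 0: V^p = 0.1250, V^q = -1.0000
step 1: k1 = (0.000000, 0.000000), k2 = (0.010700, 0.001639), k3 = (0.010852, 0.001662), k4 = (0.016124, 0.002955); V <- V + (h/6)(k1 + 2k2 + 2k3 + k4): V^p = 0.1283, V^q = -0.9995
step 2: k1 = (0.016083, 0.002948), k2 = (0.007764, 0.003235), k3 = (0.007682, 0.003201), k4 = (-0.022420, 0.001606); V <- V + (h/6)(k1 + 2k2 + 2k3 + k4): V^p = 0.1297, V^q = -0.9985
step 3: k1 = (-0.022215, 0.001591), k2 = (-0.068876, -0.001921), k3 = (-0.064623, -0.001802), k4 = (-0.099544, -0.005124); V <- V + (h/6)(k1 + 2k2 + 2k3 + k4): V^p = 0.1081, V^q = -0.9991


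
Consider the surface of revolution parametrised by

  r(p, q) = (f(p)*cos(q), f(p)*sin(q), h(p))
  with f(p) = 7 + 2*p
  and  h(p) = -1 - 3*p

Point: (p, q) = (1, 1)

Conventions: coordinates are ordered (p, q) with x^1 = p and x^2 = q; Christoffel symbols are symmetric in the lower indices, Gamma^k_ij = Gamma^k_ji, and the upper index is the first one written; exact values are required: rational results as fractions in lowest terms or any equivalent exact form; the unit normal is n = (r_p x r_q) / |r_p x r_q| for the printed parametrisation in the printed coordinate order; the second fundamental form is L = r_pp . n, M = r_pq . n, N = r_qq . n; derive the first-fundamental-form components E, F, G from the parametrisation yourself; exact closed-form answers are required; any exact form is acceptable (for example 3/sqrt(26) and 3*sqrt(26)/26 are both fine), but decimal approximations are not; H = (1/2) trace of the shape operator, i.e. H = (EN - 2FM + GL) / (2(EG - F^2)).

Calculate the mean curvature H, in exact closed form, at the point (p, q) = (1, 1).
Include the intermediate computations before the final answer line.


f = 9, f' = 2, f'' = 0, h' = -3, h'' = 0
E = 13, F = 0, G = 81; answer radicand W^2 = 13
unnormalised second-form numerators: l = 0, m = 0, n = -27; L = l/sqrt(13), and similarly M = m/sqrt(W^2), N = n/sqrt(W^2)
H = (E*n - 2*F*m + G*l) / (2*(EG - F^2)*sqrt(W^2)); E*n - 2*F*m + G*l = -351, EG - F^2 = 1053, so H = (-1/6)/sqrt(13)

Answer: H = -sqrt(13)/78


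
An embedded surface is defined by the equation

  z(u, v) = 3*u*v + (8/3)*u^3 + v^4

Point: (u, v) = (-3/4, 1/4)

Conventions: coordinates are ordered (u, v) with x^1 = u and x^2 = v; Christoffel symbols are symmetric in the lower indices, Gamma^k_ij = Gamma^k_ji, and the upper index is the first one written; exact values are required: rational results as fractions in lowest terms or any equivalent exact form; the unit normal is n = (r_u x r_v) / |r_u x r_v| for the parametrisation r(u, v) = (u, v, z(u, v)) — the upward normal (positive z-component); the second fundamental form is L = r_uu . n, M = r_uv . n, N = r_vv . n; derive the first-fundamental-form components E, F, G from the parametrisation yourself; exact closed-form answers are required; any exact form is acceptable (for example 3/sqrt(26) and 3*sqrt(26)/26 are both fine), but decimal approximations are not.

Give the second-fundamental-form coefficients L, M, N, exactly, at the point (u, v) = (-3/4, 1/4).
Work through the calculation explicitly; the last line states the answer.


z_u = 21/4, z_v = -35/16, z_uu = -12, z_uv = 3, z_vv = 3/4
E = 457/16, F = -735/64, G = 1481/256; answer radicand W^2 = 8537/256
unnormalised second-form numerators: l = -12, m = 3, n = 3/4; L = l/sqrt(8537/256), and similarly M = m/sqrt(W^2), N = n/sqrt(W^2)

Answer: L = -192*sqrt(8537)/8537, M = 48*sqrt(8537)/8537, N = 12*sqrt(8537)/8537


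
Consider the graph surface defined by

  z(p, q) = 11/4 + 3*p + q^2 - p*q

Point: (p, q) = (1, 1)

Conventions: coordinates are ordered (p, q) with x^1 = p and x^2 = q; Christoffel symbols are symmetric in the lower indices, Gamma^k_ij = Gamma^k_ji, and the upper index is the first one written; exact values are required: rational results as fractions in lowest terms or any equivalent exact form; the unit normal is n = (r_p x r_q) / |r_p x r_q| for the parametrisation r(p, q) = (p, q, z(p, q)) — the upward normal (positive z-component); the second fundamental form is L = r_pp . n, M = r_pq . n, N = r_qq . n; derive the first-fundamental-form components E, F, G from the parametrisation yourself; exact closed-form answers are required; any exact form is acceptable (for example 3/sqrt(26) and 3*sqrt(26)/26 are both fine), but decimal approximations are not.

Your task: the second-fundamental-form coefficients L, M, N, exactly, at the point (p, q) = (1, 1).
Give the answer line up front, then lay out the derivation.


Answer: L = 0, M = -sqrt(6)/6, N = sqrt(6)/3

z_p = 2, z_q = 1, z_pp = 0, z_pq = -1, z_qq = 2
E = 5, F = 2, G = 2; answer radicand W^2 = 6
unnormalised second-form numerators: l = 0, m = -1, n = 2; L = l/sqrt(6), and similarly M = m/sqrt(W^2), N = n/sqrt(W^2)


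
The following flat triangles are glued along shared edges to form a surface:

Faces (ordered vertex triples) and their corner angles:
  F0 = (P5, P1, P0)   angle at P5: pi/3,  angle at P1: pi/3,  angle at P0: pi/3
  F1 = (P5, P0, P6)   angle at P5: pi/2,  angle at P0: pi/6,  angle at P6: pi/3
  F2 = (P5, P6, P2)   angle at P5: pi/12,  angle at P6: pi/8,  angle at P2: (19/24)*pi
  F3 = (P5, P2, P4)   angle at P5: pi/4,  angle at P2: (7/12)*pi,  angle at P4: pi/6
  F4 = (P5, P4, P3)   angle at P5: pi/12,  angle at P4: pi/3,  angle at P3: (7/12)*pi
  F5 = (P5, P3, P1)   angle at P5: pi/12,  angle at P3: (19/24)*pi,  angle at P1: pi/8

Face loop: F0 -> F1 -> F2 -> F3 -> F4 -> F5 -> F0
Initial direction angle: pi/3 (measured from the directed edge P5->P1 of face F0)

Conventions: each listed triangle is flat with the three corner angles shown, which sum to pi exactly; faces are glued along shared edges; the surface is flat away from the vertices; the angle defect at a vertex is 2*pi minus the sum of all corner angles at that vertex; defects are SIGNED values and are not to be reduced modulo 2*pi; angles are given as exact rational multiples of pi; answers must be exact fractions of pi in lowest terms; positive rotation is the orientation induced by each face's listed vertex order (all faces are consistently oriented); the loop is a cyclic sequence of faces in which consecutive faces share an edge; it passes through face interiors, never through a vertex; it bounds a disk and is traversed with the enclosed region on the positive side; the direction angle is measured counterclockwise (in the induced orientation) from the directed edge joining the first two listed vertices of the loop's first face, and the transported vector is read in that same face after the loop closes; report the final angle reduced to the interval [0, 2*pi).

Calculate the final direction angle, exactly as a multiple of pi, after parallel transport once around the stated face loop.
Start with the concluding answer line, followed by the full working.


Answer: final direction angle = pi

enclosed vertex P5: corner angles sum to (4/3)*pi, defect = 2*pi - (4/3)*pi = (2/3)*pi
by Gauss-Bonnet the loop rotates the vector by the enclosed defect sum (positive orientation, mod 2*pi)
final angle = pi/3 + (2/3)*pi = pi (mod 2*pi)


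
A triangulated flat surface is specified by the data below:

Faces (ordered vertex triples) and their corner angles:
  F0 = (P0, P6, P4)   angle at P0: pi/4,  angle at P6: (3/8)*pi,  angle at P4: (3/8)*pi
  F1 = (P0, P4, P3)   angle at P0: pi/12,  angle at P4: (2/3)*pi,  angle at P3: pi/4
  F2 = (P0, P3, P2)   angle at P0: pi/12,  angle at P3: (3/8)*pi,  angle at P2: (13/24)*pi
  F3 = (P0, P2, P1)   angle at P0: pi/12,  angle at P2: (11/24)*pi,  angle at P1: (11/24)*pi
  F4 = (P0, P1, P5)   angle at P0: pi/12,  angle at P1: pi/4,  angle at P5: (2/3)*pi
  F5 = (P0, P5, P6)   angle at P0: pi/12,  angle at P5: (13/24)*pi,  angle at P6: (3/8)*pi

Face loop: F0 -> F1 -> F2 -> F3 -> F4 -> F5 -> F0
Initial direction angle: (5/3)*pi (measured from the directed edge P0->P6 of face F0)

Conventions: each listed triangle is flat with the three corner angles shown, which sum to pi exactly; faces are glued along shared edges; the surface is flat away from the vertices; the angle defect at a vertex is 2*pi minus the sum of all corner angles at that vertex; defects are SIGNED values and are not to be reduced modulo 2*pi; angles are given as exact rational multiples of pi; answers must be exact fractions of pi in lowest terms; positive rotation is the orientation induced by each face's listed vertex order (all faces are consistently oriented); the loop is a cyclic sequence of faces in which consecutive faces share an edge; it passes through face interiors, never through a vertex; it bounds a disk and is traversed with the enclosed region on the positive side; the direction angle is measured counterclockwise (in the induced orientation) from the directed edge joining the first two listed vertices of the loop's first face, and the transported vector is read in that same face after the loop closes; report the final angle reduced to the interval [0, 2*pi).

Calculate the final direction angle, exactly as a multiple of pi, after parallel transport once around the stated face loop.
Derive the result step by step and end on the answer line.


enclosed vertex P0: corner angles sum to (2/3)*pi, defect = 2*pi - (2/3)*pi = (4/3)*pi
the rotation equals the total enclosed defect, so the final angle is initial + defects (mod 2*pi)
final angle = (5/3)*pi + (4/3)*pi = pi (mod 2*pi)

Answer: final direction angle = pi


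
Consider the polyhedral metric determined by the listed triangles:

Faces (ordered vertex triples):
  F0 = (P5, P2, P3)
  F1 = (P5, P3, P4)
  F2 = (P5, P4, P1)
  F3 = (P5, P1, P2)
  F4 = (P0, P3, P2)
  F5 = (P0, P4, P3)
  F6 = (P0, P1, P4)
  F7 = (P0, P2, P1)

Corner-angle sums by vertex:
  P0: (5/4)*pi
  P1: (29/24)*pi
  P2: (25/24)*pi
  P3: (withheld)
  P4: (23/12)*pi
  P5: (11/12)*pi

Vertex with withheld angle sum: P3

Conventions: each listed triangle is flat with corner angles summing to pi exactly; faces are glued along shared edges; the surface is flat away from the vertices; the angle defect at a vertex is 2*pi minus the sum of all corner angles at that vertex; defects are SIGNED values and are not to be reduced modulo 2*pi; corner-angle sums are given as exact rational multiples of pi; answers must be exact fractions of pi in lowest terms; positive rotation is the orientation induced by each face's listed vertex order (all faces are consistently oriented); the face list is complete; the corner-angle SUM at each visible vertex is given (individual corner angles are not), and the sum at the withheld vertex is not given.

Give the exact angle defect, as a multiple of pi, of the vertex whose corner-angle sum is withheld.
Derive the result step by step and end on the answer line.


V = 6, E = 12, F = 8; chi = V - E + F = 2
Gauss-Bonnet: total defect = 2*pi*chi = 4*pi; visible defects sum to (11/3)*pi

Answer: defect(P3) = pi/3


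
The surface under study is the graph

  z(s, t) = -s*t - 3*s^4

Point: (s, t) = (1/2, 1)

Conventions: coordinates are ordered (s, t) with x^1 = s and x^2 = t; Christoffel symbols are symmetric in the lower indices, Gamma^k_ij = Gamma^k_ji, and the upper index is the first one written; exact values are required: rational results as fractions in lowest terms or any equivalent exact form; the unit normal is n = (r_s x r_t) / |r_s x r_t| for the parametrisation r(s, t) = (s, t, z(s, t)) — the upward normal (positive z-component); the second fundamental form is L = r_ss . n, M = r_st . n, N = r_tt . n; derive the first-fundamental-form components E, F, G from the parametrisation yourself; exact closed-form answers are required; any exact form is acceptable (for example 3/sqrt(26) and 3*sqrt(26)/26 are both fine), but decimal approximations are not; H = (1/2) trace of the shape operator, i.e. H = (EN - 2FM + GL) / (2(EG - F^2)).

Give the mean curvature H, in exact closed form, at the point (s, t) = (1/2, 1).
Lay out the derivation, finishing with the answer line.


z_s = -5/2, z_t = -1/2, z_ss = -9, z_st = -1, z_tt = 0
E = 29/4, F = 5/4, G = 5/4; answer radicand W^2 = 15/2
unnormalised second-form numerators: l = -9, m = -1, n = 0; L = l/sqrt(15/2), and similarly M = m/sqrt(W^2), N = n/sqrt(W^2)
H = (E*n - 2*F*m + G*l) / (2*(EG - F^2)*sqrt(W^2)); E*n - 2*F*m + G*l = -35/4, EG - F^2 = 15/2, so H = (-7/12)/sqrt(15/2)

Answer: H = -7*sqrt(30)/180


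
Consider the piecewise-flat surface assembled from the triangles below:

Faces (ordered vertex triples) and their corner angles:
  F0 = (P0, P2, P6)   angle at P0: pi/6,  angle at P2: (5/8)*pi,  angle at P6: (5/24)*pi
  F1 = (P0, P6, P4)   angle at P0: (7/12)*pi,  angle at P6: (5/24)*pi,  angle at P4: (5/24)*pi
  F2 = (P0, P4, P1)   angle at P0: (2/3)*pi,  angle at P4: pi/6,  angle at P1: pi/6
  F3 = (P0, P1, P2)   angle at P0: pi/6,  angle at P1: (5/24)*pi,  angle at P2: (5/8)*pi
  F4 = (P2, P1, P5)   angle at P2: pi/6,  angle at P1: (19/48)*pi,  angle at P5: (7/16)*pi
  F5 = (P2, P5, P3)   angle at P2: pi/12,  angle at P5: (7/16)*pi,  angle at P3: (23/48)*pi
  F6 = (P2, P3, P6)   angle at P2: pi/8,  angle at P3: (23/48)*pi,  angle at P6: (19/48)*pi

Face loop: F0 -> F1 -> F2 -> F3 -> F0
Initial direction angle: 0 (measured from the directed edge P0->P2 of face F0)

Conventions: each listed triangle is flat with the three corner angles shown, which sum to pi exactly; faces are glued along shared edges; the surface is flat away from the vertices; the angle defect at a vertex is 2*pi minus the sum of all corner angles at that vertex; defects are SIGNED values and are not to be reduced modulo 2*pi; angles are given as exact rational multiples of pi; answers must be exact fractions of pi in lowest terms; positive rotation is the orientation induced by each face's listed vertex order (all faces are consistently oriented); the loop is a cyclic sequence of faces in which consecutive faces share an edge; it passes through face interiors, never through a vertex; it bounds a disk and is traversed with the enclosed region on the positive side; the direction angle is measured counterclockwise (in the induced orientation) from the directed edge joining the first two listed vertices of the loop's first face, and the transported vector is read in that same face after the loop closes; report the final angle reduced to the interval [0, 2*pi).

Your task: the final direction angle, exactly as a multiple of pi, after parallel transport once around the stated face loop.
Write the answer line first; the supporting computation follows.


Answer: final direction angle = (5/12)*pi

enclosed vertex P0: corner angles sum to (19/12)*pi, defect = 2*pi - (19/12)*pi = (5/12)*pi
transport around the loop rotates by the sum of enclosed defects; add to the initial angle mod 2*pi
final angle = 0 + (5/12)*pi = (5/12)*pi (mod 2*pi)


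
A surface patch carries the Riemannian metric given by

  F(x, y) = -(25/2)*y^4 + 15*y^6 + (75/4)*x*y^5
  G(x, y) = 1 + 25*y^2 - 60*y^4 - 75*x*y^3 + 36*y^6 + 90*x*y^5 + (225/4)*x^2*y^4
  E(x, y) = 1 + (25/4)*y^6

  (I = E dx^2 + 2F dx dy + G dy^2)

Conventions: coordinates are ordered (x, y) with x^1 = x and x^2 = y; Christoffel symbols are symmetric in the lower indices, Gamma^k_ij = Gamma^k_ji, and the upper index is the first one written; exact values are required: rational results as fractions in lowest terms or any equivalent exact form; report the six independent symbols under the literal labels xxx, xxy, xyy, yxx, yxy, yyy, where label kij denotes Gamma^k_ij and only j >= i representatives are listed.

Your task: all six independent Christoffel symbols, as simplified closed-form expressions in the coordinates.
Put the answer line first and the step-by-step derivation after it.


Answer: Gamma_xxx = 0, Gamma_xxy = 75*y^5/(225*x^2*y^4 + 360*x*y^5 - 300*x*y^3 + 169*y^6 - 240*y^4 + 100*y^2 + 4), Gamma_xyy = (150*x*y^4 + 180*y^5 - 50*y^3)/(225*x^2*y^4 + 360*x*y^5 - 300*x*y^3 + 169*y^6 - 240*y^4 + 100*y^2 + 4), Gamma_yxx = 0, Gamma_yxy = (225*x*y^4 + 180*y^5 - 150*y^3)/(225*x^2*y^4 + 360*x*y^5 - 300*x*y^3 + 169*y^6 - 240*y^4 + 100*y^2 + 4), Gamma_yyy = (450*x^2*y^3 + 900*x*y^4 - 450*x*y^2 + 432*y^5 - 480*y^3 + 100*y)/(225*x^2*y^4 + 360*x*y^5 - 300*x*y^3 + 169*y^6 - 240*y^4 + 100*y^2 + 4)

E = 1 + (25/4)*y^6; F = -(25/2)*y^4 + 15*y^6 + (75/4)*x*y^5; G = 1 + 25*y^2 - 60*y^4 - 75*x*y^3 + 36*y^6 + 90*x*y^5 + (225/4)*x^2*y^4
Gamma^k_ij = (1/2) g^{kl} (d_i g_jl + d_j g_il - d_l g_ij), with g^inv = (1/(EG-F^2)) [[G, -F], [-F, E]]
first partials: E_x = 0, E_y = (75/2)*y^5, F_x = (75/4)*y^5, F_y = -50*y^3 + 90*y^5 + (375/4)*x*y^4, G_x = -75*y^3 + 90*y^5 + (225/2)*x*y^4, G_y = 50*y - 240*y^3 - 225*x*y^2 + 216*y^5 + 450*x*y^4 + 225*x^2*y^3
D = EG - F^2 = 1 + 25*y^2 - 60*y^4 - 75*x*y^3 + (169/4)*y^6 + 90*x*y^5 + (225/4)*x^2*y^4
expanded: Gamma^x_xx = (G E_x - 2F F_x + F E_y)/(2D), Gamma^x_xy = (G E_y - F G_x)/(2D), Gamma^x_yy = (2G F_y - G G_x - F G_y)/(2D), Gamma^y_xx = (2E F_x - E E_y - F E_x)/(2D), Gamma^y_xy = (E G_x - F E_y)/(2D), Gamma^y_yy = (E G_y - 2F F_y + F G_x)/(2D); substitute and cancel common factors


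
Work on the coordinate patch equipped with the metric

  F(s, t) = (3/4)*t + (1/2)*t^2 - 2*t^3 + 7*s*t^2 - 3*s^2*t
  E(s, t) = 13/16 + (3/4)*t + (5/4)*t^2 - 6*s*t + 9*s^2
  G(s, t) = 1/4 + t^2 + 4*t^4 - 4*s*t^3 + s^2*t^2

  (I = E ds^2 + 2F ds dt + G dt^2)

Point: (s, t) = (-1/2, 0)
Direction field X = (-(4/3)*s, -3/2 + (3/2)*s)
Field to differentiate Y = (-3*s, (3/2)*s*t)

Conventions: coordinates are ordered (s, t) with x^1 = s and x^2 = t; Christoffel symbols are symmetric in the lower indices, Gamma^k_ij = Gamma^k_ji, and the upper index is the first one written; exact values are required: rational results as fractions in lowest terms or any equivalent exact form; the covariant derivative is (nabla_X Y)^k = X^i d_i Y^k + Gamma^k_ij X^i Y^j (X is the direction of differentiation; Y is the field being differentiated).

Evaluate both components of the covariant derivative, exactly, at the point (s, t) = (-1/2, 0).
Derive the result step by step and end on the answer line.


E = 49/16, F = 0, G = 1/4 at the point
E_s = -9, E_t = 15/4, F_s = 0, F_t = 0, G_s = 0, G_t = 0
EG - F^2 = 49/64;  g^inv = (64/49) * [[1/4, 0], [0, 49/16]]
first-kind symbols [ij,l] = (1/2)(d_i g_jl + d_j g_il - d_l g_ij): [ss,s] = E_s/2 = -9/2, [ss,t] = F_s - E_t/2 = -15/8, [st,s] = E_t/2 = 15/8, [st,t] = G_s/2 = 0, [tt,s] = F_t - G_s/2 = 0, [tt,t] = G_t/2 = 0
Gamma^s_ij = (G*[ij,s] - F*[ij,t])/(EG - F^2), Gamma^t_ij = (E*[ij,t] - F*[ij,s])/(EG - F^2)
Gamma_sss = -72/49, Gamma_sst = 30/49, Gamma_stt = 0, Gamma_tss = -15/2, Gamma_tst = 0, Gamma_ttt = 0
X = (2/3, -9/4), Y = (3/2, 0) at the point

Answer: (nabla_X Y)^s = -155/28, (nabla_X Y)^t = -93/16


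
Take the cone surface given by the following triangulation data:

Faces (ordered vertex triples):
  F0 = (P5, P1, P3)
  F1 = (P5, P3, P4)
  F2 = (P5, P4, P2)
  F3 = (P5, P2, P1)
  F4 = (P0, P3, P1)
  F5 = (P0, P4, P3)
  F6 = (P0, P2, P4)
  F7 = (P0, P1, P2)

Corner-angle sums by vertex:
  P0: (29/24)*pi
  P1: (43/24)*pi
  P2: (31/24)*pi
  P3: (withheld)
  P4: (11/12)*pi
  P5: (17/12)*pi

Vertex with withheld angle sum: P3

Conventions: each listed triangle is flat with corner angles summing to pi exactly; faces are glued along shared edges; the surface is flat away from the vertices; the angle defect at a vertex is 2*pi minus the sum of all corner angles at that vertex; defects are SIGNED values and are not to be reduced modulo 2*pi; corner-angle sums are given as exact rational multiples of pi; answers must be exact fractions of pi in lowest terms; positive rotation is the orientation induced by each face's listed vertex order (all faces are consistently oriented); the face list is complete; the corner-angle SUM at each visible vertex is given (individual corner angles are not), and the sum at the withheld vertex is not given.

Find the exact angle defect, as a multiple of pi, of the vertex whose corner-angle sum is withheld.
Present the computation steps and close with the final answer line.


V = 6, E = 12, F = 8; chi = V - E + F = 2
Gauss-Bonnet: total defect = 2*pi*chi = 4*pi; visible defects sum to (27/8)*pi

Answer: defect(P3) = (5/8)*pi


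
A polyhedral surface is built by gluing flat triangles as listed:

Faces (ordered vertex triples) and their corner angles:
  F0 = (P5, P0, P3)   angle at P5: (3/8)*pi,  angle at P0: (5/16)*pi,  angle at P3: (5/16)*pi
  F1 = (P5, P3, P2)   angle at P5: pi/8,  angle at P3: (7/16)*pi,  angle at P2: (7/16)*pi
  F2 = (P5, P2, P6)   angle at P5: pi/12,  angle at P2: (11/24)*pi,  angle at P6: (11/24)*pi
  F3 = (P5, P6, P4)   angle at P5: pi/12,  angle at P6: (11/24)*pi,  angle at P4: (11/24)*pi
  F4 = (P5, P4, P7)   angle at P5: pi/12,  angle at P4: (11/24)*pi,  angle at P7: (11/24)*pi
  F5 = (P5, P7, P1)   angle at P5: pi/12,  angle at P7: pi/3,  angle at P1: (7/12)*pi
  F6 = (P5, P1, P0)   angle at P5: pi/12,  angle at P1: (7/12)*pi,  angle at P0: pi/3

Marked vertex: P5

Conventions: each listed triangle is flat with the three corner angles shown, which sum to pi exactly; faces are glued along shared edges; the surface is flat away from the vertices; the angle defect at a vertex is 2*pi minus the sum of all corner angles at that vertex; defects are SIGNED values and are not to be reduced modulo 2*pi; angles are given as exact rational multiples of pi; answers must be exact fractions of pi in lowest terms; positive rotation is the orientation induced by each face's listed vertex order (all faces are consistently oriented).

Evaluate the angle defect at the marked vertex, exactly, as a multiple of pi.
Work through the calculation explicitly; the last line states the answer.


Sum of corner angles at P5: (11/12)*pi
defect = 2*pi - (11/12)*pi

Answer: defect(P5) = (13/12)*pi


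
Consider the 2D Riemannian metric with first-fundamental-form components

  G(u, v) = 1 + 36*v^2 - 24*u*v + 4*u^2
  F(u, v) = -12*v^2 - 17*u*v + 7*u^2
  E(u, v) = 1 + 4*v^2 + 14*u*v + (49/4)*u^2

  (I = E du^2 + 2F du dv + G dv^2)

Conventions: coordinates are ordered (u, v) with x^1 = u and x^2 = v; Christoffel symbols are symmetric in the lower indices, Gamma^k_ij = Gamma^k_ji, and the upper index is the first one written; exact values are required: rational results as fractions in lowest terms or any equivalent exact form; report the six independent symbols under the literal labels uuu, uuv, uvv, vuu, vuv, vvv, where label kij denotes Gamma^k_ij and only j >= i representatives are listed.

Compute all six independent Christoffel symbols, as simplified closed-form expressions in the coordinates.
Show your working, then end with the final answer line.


E = 1 + 4*v^2 + 14*u*v + (49/4)*u^2; F = -12*v^2 - 17*u*v + 7*u^2; G = 1 + 36*v^2 - 24*u*v + 4*u^2
Gamma^k_ij = (1/2) g^{kl} (d_i g_jl + d_j g_il - d_l g_ij), with g^inv = (1/(EG-F^2)) [[G, -F], [-F, E]]
first partials: E_u = 14*v + (49/2)*u, E_v = 8*v + 14*u, F_u = -17*v + 14*u, F_v = -24*v - 17*u, G_u = -24*v + 8*u, G_v = 72*v - 24*u
D = EG - F^2 = 1 + 40*v^2 - 10*u*v + (65/4)*u^2
expanded: Gamma^u_uu = (G E_u - 2F F_u + F E_v)/(2D), Gamma^u_uv = (G E_v - F G_u)/(2D), Gamma^u_vv = (2G F_v - G G_u - F G_v)/(2D), Gamma^v_uu = (2E F_u - E E_v - F E_u)/(2D), Gamma^v_uv = (E G_u - F E_v)/(2D), Gamma^v_vv = (E G_v - 2F F_v + F G_u)/(2D); substitute and cancel common factors

Answer: Gamma_uuu = (49*u + 28*v)/(65*u^2 - 40*u*v + 160*v^2 + 4), Gamma_uuv = (28*u + 16*v)/(65*u^2 - 40*u*v + 160*v^2 + 4), Gamma_uvv = (-84*u - 48*v)/(65*u^2 - 40*u*v + 160*v^2 + 4), Gamma_vuu = (28*u - 84*v)/(65*u^2 - 40*u*v + 160*v^2 + 4), Gamma_vuv = (16*u - 48*v)/(65*u^2 - 40*u*v + 160*v^2 + 4), Gamma_vvv = (-48*u + 144*v)/(65*u^2 - 40*u*v + 160*v^2 + 4)


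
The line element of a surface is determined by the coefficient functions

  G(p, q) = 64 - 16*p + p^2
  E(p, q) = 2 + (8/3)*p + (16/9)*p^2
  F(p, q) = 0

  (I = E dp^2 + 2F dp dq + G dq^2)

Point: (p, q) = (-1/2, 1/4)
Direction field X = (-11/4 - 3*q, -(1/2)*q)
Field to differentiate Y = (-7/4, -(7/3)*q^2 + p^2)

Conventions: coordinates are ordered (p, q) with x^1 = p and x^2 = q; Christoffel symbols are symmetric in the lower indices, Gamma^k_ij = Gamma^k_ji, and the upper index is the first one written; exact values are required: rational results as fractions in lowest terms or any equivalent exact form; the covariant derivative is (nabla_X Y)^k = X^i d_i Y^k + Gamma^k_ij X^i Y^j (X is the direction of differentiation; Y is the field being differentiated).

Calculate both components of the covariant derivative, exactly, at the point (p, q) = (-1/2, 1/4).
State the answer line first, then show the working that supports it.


Answer: (nabla_X Y)^p = 6017/2560, (nabla_X Y)^q = 2989/816

E = 10/9, F = 0, G = 289/4 at the point
E_p = 8/9, E_q = 0, F_p = 0, F_q = 0, G_p = -17, G_q = 0
EG - F^2 = 1445/18;  g^inv = (18/1445) * [[289/4, 0], [0, 10/9]]
first-kind symbols [ij,l] = (1/2)(d_i g_jl + d_j g_il - d_l g_ij): [pp,p] = E_p/2 = 4/9, [pp,q] = F_p - E_q/2 = 0, [pq,p] = E_q/2 = 0, [pq,q] = G_p/2 = -17/2, [qq,p] = F_q - G_p/2 = 17/2, [qq,q] = G_q/2 = 0
Gamma^p_ij = (G*[ij,p] - F*[ij,q])/(EG - F^2), Gamma^q_ij = (E*[ij,q] - F*[ij,p])/(EG - F^2)
Gamma_ppp = 2/5, Gamma_ppq = 0, Gamma_pqq = 153/20, Gamma_qpp = 0, Gamma_qpq = -2/17, Gamma_qqq = 0
X = (-7/2, -1/8), Y = (-7/4, 5/48) at the point


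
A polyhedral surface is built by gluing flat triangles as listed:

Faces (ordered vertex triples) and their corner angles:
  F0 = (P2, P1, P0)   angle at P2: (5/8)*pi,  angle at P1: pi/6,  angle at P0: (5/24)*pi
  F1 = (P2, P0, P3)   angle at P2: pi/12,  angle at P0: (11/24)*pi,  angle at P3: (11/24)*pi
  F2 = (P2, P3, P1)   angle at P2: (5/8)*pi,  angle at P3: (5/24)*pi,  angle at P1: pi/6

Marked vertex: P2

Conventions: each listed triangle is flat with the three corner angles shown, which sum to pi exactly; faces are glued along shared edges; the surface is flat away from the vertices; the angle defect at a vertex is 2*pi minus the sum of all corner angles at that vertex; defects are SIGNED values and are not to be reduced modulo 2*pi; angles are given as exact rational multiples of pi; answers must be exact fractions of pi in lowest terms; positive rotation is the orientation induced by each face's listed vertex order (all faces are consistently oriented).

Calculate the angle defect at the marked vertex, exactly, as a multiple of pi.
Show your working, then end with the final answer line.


Sum of corner angles at P2: (4/3)*pi
defect = 2*pi - (4/3)*pi

Answer: defect(P2) = (2/3)*pi


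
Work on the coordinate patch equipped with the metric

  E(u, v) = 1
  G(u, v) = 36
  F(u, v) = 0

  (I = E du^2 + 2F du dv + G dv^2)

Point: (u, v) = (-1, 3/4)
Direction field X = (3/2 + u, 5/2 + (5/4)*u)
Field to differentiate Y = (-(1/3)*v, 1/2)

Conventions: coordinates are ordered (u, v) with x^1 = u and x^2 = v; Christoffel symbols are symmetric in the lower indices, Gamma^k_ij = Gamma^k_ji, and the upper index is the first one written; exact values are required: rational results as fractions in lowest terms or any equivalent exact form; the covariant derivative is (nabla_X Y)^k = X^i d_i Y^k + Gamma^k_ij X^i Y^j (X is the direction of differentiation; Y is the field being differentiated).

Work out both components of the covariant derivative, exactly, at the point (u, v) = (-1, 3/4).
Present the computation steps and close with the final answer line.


E = 1, F = 0, G = 36 at the point
E_u = 0, E_v = 0, F_u = 0, F_v = 0, G_u = 0, G_v = 0
EG - F^2 = 36;  g^inv = (1/36) * [[36, 0], [0, 1]]
first-kind symbols [ij,l] = (1/2)(d_i g_jl + d_j g_il - d_l g_ij): [uu,u] = E_u/2 = 0, [uu,v] = F_u - E_v/2 = 0, [uv,u] = E_v/2 = 0, [uv,v] = G_u/2 = 0, [vv,u] = F_v - G_u/2 = 0, [vv,v] = G_v/2 = 0
Gamma^u_ij = (G*[ij,u] - F*[ij,v])/(EG - F^2), Gamma^v_ij = (E*[ij,v] - F*[ij,u])/(EG - F^2)
Gamma_uuu = 0, Gamma_uuv = 0, Gamma_uvv = 0, Gamma_vuu = 0, Gamma_vuv = 0, Gamma_vvv = 0
X = (1/2, 5/4), Y = (-1/4, 1/2) at the point

Answer: (nabla_X Y)^u = -5/12, (nabla_X Y)^v = 0


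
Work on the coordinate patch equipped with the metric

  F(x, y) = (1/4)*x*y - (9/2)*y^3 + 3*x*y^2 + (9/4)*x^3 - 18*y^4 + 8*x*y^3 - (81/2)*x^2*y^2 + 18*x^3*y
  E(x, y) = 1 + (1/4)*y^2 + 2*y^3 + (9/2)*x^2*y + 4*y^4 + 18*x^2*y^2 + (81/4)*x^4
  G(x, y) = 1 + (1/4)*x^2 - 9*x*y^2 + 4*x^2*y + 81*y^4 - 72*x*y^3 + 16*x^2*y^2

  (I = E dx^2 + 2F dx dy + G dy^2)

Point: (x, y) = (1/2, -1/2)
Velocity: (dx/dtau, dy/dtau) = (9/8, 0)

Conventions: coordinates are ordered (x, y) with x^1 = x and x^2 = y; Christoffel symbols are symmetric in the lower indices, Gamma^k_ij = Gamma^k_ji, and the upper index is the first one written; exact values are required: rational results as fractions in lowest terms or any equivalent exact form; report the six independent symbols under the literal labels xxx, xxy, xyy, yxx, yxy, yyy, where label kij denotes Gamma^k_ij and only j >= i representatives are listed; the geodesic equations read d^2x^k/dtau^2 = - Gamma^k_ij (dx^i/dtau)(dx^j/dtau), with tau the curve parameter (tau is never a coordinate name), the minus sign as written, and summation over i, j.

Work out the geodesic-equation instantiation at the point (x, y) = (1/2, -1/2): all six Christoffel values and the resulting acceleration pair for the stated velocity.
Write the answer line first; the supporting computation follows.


Answer: Gamma_xxx = 396/761, Gamma_xxy = -132/761, Gamma_xyy = 968/761, Gamma_yxx = -864/761, Gamma_yxy = 288/761, Gamma_yyy = -2112/761; accelerations (d^2x/dtau^2, d^2y/dtau^2) = (-8019/12176, 2187/1522)

E = 185/64, F = -33/8, G = 10 at the point
E_x = 99/8, E_y = -33/8, F_x = -249/16, F_y = 157/8, G_x = 9, G_y = -66
EG - F^2 = 761/64;  g^inv = (64/761) * [[10, 33/8], [33/8, 185/64]]
first-kind symbols [ij,l] = (1/2)(d_i g_jl + d_j g_il - d_l g_ij): [xx,x] = E_x/2 = 99/16, [xx,y] = F_x - E_y/2 = -27/2, [xy,x] = E_y/2 = -33/16, [xy,y] = G_x/2 = 9/2, [yy,x] = F_y - G_x/2 = 121/8, [yy,y] = G_y/2 = -33
Gamma^x_ij = (G*[ij,x] - F*[ij,y])/(EG - F^2), Gamma^y_ij = (E*[ij,y] - F*[ij,x])/(EG - F^2)
Gamma_xxx = 396/761, Gamma_xxy = -132/761, Gamma_xyy = 968/761, Gamma_yxx = -864/761, Gamma_yxy = 288/761, Gamma_yyy = -2112/761
d^2x/dtau^2 = -(Gamma_xxx*(9/8)^2 + 2*Gamma_xxy*(9/8)*(0) + Gamma_xyy*(0)^2) = -8019/12176
d^2y/dtau^2 = -(Gamma_yxx*(9/8)^2 + 2*Gamma_yxy*(9/8)*(0) + Gamma_yyy*(0)^2) = 2187/1522


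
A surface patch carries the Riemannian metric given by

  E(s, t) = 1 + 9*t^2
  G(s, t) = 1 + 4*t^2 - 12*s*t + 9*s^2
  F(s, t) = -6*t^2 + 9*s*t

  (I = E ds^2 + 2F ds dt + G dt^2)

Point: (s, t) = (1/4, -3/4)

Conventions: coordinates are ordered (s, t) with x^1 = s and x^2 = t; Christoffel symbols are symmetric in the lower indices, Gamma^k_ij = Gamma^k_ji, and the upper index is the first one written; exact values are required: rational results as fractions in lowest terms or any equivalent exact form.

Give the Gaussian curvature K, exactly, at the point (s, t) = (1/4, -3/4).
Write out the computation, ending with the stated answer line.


E = 97/16, F = -81/16, G = 97/16, EG - F^2 = 89/8 at the point
E_s = 0, E_t = -27/2, F_s = -27/4, F_t = 45/4, G_s = 27/2, G_t = -9
E_tt = 18, F_st = 9, G_ss = 18
Using the Brioschi determinant formula for K from the metric derivatives:
M1 = [[-E_tt/2 + F_st - G_ss/2, E_s/2, F_s - E_t/2], [F_t - G_s/2, E, F], [G_t/2, F, G]] = [[-9, 0, 0], [9/2, 97/16, -81/16], [-9/2, -81/16, 97/16]]; det M1 = -801/8
M2 = [[0, E_t/2, G_s/2], [E_t/2, E, F], [G_s/2, F, G]] = [[0, -27/4, 27/4], [-27/4, 97/16, -81/16], [27/4, -81/16, 97/16]]; det M2 = -729/8
det M1 - det M2 = -9; K = -9 / (89/8)^2 = -576/7921

Answer: K = -576/7921
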